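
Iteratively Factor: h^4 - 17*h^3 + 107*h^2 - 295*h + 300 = (h - 3)*(h^3 - 14*h^2 + 65*h - 100) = (h - 5)*(h - 3)*(h^2 - 9*h + 20) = (h - 5)^2*(h - 3)*(h - 4)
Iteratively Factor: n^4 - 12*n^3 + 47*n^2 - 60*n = (n - 3)*(n^3 - 9*n^2 + 20*n) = n*(n - 3)*(n^2 - 9*n + 20) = n*(n - 4)*(n - 3)*(n - 5)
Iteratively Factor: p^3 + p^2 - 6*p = (p + 3)*(p^2 - 2*p) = (p - 2)*(p + 3)*(p)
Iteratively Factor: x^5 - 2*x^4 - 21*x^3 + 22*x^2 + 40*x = (x + 4)*(x^4 - 6*x^3 + 3*x^2 + 10*x) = (x - 5)*(x + 4)*(x^3 - x^2 - 2*x) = (x - 5)*(x + 1)*(x + 4)*(x^2 - 2*x) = (x - 5)*(x - 2)*(x + 1)*(x + 4)*(x)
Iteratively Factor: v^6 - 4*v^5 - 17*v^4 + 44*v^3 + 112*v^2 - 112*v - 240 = (v - 2)*(v^5 - 2*v^4 - 21*v^3 + 2*v^2 + 116*v + 120) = (v - 2)*(v + 2)*(v^4 - 4*v^3 - 13*v^2 + 28*v + 60) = (v - 5)*(v - 2)*(v + 2)*(v^3 + v^2 - 8*v - 12) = (v - 5)*(v - 3)*(v - 2)*(v + 2)*(v^2 + 4*v + 4) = (v - 5)*(v - 3)*(v - 2)*(v + 2)^2*(v + 2)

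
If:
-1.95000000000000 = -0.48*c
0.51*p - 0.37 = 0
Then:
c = 4.06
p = 0.73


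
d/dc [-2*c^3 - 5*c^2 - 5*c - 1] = -6*c^2 - 10*c - 5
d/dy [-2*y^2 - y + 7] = -4*y - 1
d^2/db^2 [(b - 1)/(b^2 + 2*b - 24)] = 2*(4*(b - 1)*(b + 1)^2 - (3*b + 1)*(b^2 + 2*b - 24))/(b^2 + 2*b - 24)^3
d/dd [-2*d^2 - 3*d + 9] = -4*d - 3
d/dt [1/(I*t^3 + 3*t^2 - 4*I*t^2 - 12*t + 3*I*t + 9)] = (-3*I*t^2 - 6*t + 8*I*t + 12 - 3*I)/(I*t^3 + 3*t^2 - 4*I*t^2 - 12*t + 3*I*t + 9)^2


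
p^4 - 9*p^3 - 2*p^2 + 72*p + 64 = (p - 8)*(p - 4)*(p + 1)*(p + 2)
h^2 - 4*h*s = h*(h - 4*s)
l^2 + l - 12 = (l - 3)*(l + 4)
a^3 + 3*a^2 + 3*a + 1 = (a + 1)^3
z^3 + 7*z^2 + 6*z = z*(z + 1)*(z + 6)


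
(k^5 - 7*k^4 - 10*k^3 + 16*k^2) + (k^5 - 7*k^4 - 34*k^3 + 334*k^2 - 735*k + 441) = 2*k^5 - 14*k^4 - 44*k^3 + 350*k^2 - 735*k + 441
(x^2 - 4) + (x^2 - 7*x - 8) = 2*x^2 - 7*x - 12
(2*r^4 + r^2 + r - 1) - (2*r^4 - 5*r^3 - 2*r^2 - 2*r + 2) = 5*r^3 + 3*r^2 + 3*r - 3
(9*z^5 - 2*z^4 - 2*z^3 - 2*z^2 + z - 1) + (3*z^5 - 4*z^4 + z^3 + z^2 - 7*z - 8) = 12*z^5 - 6*z^4 - z^3 - z^2 - 6*z - 9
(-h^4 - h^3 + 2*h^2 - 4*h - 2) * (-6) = 6*h^4 + 6*h^3 - 12*h^2 + 24*h + 12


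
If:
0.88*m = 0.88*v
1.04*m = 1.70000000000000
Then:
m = 1.63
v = 1.63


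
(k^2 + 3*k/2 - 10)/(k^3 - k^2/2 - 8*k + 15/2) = (k + 4)/(k^2 + 2*k - 3)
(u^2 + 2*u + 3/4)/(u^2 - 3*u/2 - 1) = (u + 3/2)/(u - 2)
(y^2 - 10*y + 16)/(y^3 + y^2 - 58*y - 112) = (y - 2)/(y^2 + 9*y + 14)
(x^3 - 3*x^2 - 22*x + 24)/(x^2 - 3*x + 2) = (x^2 - 2*x - 24)/(x - 2)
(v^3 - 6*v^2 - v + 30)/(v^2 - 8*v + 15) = v + 2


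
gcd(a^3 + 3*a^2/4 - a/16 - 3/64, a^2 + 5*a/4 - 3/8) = a - 1/4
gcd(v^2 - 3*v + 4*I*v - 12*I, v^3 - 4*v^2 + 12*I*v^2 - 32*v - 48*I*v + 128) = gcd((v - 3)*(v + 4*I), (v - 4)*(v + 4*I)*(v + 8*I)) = v + 4*I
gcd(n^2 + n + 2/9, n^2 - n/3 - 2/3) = n + 2/3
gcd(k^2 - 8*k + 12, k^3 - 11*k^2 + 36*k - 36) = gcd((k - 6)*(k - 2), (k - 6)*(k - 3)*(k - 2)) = k^2 - 8*k + 12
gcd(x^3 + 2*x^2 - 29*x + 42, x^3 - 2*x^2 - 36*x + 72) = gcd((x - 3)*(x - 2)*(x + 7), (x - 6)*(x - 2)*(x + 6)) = x - 2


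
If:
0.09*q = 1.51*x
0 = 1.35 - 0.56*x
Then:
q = 40.45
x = 2.41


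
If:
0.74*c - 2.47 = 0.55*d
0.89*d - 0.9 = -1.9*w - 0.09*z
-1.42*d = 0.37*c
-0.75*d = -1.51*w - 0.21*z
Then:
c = 2.80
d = -0.73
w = 1.42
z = -12.83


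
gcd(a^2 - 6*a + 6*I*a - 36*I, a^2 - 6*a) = a - 6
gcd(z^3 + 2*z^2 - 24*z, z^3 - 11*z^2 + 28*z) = z^2 - 4*z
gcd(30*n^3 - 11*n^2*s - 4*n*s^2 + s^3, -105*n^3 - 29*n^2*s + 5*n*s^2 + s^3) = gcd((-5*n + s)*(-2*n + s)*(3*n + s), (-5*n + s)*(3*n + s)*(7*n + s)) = -15*n^2 - 2*n*s + s^2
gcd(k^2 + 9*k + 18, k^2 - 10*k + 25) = 1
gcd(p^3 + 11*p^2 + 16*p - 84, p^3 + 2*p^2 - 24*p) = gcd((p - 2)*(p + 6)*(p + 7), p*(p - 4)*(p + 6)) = p + 6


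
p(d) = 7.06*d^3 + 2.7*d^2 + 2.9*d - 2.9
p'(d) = 21.18*d^2 + 5.4*d + 2.9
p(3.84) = 447.81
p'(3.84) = 335.95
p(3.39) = 313.00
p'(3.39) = 264.61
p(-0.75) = -6.53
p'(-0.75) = 10.76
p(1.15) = 14.74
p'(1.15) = 37.12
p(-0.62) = -5.34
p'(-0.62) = 7.69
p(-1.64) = -31.54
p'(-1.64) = 51.01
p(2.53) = 136.05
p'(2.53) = 152.13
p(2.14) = 84.86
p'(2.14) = 111.45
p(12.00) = 12620.38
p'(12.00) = 3117.62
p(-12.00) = -11848.58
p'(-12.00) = 2988.02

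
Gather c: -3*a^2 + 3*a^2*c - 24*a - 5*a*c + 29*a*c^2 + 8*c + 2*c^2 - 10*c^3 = -3*a^2 - 24*a - 10*c^3 + c^2*(29*a + 2) + c*(3*a^2 - 5*a + 8)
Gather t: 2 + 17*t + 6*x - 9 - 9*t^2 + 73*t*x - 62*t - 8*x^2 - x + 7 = -9*t^2 + t*(73*x - 45) - 8*x^2 + 5*x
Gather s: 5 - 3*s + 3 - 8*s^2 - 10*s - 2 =-8*s^2 - 13*s + 6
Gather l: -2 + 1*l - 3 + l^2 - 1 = l^2 + l - 6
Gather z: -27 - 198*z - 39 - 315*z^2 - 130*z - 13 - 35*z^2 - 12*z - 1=-350*z^2 - 340*z - 80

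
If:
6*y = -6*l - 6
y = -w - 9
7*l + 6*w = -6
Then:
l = 42/13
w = -62/13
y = -55/13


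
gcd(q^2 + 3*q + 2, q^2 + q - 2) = q + 2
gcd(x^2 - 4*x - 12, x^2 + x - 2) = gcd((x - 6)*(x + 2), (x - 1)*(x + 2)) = x + 2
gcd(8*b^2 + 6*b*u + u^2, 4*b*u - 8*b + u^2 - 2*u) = 4*b + u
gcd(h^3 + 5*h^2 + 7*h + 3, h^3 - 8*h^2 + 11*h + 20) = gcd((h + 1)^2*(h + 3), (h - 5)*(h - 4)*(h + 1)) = h + 1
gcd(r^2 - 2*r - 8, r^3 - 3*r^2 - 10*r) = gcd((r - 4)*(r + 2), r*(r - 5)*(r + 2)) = r + 2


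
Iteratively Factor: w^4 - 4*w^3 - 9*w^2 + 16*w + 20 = (w + 1)*(w^3 - 5*w^2 - 4*w + 20) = (w + 1)*(w + 2)*(w^2 - 7*w + 10) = (w - 2)*(w + 1)*(w + 2)*(w - 5)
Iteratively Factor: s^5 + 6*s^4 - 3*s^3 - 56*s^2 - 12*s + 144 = (s - 2)*(s^4 + 8*s^3 + 13*s^2 - 30*s - 72) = (s - 2)*(s + 3)*(s^3 + 5*s^2 - 2*s - 24) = (s - 2)*(s + 3)^2*(s^2 + 2*s - 8) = (s - 2)^2*(s + 3)^2*(s + 4)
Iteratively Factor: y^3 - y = (y)*(y^2 - 1) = y*(y + 1)*(y - 1)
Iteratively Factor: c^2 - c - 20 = (c - 5)*(c + 4)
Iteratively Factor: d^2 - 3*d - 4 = (d + 1)*(d - 4)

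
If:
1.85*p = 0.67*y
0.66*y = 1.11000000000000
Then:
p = 0.61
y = 1.68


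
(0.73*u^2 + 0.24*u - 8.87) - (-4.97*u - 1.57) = 0.73*u^2 + 5.21*u - 7.3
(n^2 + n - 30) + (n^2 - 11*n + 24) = 2*n^2 - 10*n - 6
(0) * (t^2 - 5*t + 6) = 0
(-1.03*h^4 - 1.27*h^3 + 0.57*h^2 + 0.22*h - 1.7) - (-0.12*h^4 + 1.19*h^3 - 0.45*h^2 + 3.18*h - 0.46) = -0.91*h^4 - 2.46*h^3 + 1.02*h^2 - 2.96*h - 1.24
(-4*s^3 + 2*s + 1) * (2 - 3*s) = 12*s^4 - 8*s^3 - 6*s^2 + s + 2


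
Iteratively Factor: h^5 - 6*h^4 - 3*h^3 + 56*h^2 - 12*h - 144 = (h - 3)*(h^4 - 3*h^3 - 12*h^2 + 20*h + 48) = (h - 4)*(h - 3)*(h^3 + h^2 - 8*h - 12) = (h - 4)*(h - 3)^2*(h^2 + 4*h + 4) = (h - 4)*(h - 3)^2*(h + 2)*(h + 2)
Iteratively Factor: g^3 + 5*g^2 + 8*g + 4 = (g + 2)*(g^2 + 3*g + 2) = (g + 2)^2*(g + 1)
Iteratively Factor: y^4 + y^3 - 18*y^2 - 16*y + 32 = (y - 1)*(y^3 + 2*y^2 - 16*y - 32) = (y - 1)*(y + 4)*(y^2 - 2*y - 8) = (y - 4)*(y - 1)*(y + 4)*(y + 2)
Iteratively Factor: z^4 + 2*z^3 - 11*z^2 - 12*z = (z)*(z^3 + 2*z^2 - 11*z - 12) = z*(z - 3)*(z^2 + 5*z + 4) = z*(z - 3)*(z + 1)*(z + 4)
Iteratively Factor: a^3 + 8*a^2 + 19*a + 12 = (a + 3)*(a^2 + 5*a + 4) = (a + 3)*(a + 4)*(a + 1)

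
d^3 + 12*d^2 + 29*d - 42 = (d - 1)*(d + 6)*(d + 7)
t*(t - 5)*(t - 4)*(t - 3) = t^4 - 12*t^3 + 47*t^2 - 60*t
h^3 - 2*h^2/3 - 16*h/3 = h*(h - 8/3)*(h + 2)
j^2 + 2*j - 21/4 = (j - 3/2)*(j + 7/2)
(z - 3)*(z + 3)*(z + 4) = z^3 + 4*z^2 - 9*z - 36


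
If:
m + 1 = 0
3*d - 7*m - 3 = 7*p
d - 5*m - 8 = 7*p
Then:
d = -7/2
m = -1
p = -13/14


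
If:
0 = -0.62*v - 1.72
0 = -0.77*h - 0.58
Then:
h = -0.75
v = -2.77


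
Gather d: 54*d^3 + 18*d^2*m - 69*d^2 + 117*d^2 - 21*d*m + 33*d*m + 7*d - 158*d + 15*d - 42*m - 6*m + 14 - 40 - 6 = 54*d^3 + d^2*(18*m + 48) + d*(12*m - 136) - 48*m - 32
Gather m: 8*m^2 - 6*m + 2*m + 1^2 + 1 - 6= 8*m^2 - 4*m - 4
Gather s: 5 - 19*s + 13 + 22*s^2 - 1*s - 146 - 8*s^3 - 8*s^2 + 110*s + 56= -8*s^3 + 14*s^2 + 90*s - 72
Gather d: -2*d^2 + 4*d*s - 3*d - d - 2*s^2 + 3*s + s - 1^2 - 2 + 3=-2*d^2 + d*(4*s - 4) - 2*s^2 + 4*s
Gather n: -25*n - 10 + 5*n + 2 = -20*n - 8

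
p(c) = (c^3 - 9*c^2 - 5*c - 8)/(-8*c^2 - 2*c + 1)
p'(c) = (16*c + 2)*(c^3 - 9*c^2 - 5*c - 8)/(-8*c^2 - 2*c + 1)^2 + (3*c^2 - 18*c - 5)/(-8*c^2 - 2*c + 1) = (-8*c^4 - 4*c^3 - 19*c^2 - 146*c - 21)/(64*c^4 + 32*c^3 - 12*c^2 - 4*c + 1)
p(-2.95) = 1.55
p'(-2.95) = -0.07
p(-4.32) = 1.68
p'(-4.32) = -0.11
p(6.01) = 0.49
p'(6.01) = -0.14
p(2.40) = 1.16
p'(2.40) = -0.32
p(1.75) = 1.44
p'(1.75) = -0.59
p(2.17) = 1.24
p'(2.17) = -0.38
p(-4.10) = 1.66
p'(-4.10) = -0.11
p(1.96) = 1.33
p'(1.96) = -0.47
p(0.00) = -8.00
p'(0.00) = -21.00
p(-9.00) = 2.26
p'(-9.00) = -0.13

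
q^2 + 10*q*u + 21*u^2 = (q + 3*u)*(q + 7*u)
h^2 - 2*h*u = h*(h - 2*u)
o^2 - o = o*(o - 1)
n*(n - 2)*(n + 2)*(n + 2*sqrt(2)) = n^4 + 2*sqrt(2)*n^3 - 4*n^2 - 8*sqrt(2)*n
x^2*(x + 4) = x^3 + 4*x^2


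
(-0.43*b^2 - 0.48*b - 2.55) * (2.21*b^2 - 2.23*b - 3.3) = -0.9503*b^4 - 0.1019*b^3 - 3.1461*b^2 + 7.2705*b + 8.415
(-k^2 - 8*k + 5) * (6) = -6*k^2 - 48*k + 30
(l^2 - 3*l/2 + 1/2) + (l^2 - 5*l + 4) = 2*l^2 - 13*l/2 + 9/2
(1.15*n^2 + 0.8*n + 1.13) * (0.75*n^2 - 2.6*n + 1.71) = 0.8625*n^4 - 2.39*n^3 + 0.734*n^2 - 1.57*n + 1.9323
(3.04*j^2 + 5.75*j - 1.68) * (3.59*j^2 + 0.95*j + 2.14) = 10.9136*j^4 + 23.5305*j^3 + 5.9369*j^2 + 10.709*j - 3.5952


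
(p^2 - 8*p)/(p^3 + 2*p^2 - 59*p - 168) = p/(p^2 + 10*p + 21)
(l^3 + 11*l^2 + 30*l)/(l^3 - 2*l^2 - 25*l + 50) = l*(l + 6)/(l^2 - 7*l + 10)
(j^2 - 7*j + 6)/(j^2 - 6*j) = (j - 1)/j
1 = 1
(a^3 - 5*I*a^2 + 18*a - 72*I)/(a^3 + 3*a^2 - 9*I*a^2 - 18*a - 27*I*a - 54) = (a + 4*I)/(a + 3)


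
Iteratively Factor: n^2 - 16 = (n - 4)*(n + 4)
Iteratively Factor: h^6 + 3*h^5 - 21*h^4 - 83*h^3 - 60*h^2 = (h)*(h^5 + 3*h^4 - 21*h^3 - 83*h^2 - 60*h) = h*(h + 1)*(h^4 + 2*h^3 - 23*h^2 - 60*h) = h^2*(h + 1)*(h^3 + 2*h^2 - 23*h - 60) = h^2*(h + 1)*(h + 4)*(h^2 - 2*h - 15) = h^2*(h + 1)*(h + 3)*(h + 4)*(h - 5)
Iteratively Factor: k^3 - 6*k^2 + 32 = (k + 2)*(k^2 - 8*k + 16) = (k - 4)*(k + 2)*(k - 4)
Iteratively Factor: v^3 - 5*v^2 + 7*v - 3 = (v - 3)*(v^2 - 2*v + 1) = (v - 3)*(v - 1)*(v - 1)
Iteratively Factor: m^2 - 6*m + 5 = (m - 5)*(m - 1)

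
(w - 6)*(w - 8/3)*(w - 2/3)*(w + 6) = w^4 - 10*w^3/3 - 308*w^2/9 + 120*w - 64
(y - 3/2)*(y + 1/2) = y^2 - y - 3/4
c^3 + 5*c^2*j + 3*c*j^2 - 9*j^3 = (c - j)*(c + 3*j)^2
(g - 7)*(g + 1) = g^2 - 6*g - 7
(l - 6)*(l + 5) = l^2 - l - 30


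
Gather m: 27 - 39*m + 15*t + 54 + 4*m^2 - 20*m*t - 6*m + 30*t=4*m^2 + m*(-20*t - 45) + 45*t + 81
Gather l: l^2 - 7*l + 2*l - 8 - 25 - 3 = l^2 - 5*l - 36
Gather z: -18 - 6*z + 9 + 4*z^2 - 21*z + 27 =4*z^2 - 27*z + 18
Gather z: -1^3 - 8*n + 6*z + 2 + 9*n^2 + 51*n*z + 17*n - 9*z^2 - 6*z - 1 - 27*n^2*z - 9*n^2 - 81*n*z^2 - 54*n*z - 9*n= z^2*(-81*n - 9) + z*(-27*n^2 - 3*n)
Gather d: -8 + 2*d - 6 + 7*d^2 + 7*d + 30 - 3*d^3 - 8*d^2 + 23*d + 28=-3*d^3 - d^2 + 32*d + 44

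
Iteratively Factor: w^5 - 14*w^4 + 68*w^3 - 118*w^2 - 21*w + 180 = (w - 5)*(w^4 - 9*w^3 + 23*w^2 - 3*w - 36) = (w - 5)*(w - 4)*(w^3 - 5*w^2 + 3*w + 9) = (w - 5)*(w - 4)*(w - 3)*(w^2 - 2*w - 3) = (w - 5)*(w - 4)*(w - 3)*(w + 1)*(w - 3)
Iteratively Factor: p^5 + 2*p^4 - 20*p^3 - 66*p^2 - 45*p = (p + 1)*(p^4 + p^3 - 21*p^2 - 45*p) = p*(p + 1)*(p^3 + p^2 - 21*p - 45) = p*(p - 5)*(p + 1)*(p^2 + 6*p + 9) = p*(p - 5)*(p + 1)*(p + 3)*(p + 3)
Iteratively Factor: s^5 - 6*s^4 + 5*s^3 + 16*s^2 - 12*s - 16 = (s - 2)*(s^4 - 4*s^3 - 3*s^2 + 10*s + 8) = (s - 2)*(s + 1)*(s^3 - 5*s^2 + 2*s + 8) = (s - 2)^2*(s + 1)*(s^2 - 3*s - 4) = (s - 4)*(s - 2)^2*(s + 1)*(s + 1)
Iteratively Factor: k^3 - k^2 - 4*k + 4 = (k + 2)*(k^2 - 3*k + 2) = (k - 2)*(k + 2)*(k - 1)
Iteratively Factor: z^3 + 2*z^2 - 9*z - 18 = (z + 3)*(z^2 - z - 6) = (z - 3)*(z + 3)*(z + 2)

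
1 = 1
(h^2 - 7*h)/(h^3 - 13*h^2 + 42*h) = 1/(h - 6)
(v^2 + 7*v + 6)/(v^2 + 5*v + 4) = (v + 6)/(v + 4)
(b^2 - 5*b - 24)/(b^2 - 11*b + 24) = (b + 3)/(b - 3)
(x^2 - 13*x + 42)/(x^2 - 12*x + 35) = (x - 6)/(x - 5)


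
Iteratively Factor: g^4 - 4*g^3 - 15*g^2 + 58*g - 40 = (g - 1)*(g^3 - 3*g^2 - 18*g + 40) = (g - 5)*(g - 1)*(g^2 + 2*g - 8) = (g - 5)*(g - 2)*(g - 1)*(g + 4)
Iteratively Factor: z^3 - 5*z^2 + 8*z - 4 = (z - 2)*(z^2 - 3*z + 2) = (z - 2)*(z - 1)*(z - 2)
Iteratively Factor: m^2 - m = (m)*(m - 1)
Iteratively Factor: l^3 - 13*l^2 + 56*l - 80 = (l - 4)*(l^2 - 9*l + 20) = (l - 5)*(l - 4)*(l - 4)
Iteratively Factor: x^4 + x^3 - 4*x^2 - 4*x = (x - 2)*(x^3 + 3*x^2 + 2*x) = (x - 2)*(x + 2)*(x^2 + x) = (x - 2)*(x + 1)*(x + 2)*(x)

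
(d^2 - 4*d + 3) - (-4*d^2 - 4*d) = 5*d^2 + 3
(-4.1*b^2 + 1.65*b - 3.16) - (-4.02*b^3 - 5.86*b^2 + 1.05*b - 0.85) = 4.02*b^3 + 1.76*b^2 + 0.6*b - 2.31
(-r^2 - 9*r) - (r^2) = -2*r^2 - 9*r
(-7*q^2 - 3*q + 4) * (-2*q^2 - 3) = 14*q^4 + 6*q^3 + 13*q^2 + 9*q - 12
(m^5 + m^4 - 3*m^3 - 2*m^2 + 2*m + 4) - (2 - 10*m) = m^5 + m^4 - 3*m^3 - 2*m^2 + 12*m + 2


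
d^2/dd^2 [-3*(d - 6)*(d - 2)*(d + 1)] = 42 - 18*d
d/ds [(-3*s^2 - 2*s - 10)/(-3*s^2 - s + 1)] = 3*(-s^2 - 22*s - 4)/(9*s^4 + 6*s^3 - 5*s^2 - 2*s + 1)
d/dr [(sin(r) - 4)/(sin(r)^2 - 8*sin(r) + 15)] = (8*sin(r) + cos(r)^2 - 18)*cos(r)/(sin(r)^2 - 8*sin(r) + 15)^2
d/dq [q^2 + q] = 2*q + 1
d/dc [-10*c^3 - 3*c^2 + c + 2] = -30*c^2 - 6*c + 1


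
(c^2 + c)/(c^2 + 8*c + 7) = c/(c + 7)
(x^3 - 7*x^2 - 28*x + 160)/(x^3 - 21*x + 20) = (x - 8)/(x - 1)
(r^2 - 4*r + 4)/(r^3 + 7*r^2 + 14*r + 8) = (r^2 - 4*r + 4)/(r^3 + 7*r^2 + 14*r + 8)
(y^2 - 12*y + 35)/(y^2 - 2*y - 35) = (y - 5)/(y + 5)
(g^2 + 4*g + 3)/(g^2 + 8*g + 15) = (g + 1)/(g + 5)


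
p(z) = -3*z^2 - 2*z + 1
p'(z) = -6*z - 2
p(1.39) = -7.58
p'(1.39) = -10.34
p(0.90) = -3.23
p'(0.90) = -7.40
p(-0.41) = 1.32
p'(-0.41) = 0.46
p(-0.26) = 1.32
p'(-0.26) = -0.44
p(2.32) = -19.79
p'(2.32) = -15.92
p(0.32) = 0.05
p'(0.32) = -3.92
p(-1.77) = -4.86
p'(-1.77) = 8.62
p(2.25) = -18.69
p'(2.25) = -15.50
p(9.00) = -260.00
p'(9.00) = -56.00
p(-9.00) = -224.00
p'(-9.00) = 52.00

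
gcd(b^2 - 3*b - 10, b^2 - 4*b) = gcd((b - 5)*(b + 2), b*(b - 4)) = 1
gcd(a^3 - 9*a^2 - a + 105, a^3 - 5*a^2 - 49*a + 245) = a^2 - 12*a + 35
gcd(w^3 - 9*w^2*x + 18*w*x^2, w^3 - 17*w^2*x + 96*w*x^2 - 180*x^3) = -w + 6*x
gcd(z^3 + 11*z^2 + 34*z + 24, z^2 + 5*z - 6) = z + 6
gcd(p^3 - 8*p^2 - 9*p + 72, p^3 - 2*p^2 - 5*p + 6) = p - 3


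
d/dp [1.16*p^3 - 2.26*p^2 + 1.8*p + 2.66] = 3.48*p^2 - 4.52*p + 1.8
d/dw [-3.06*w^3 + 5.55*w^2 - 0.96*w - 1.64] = -9.18*w^2 + 11.1*w - 0.96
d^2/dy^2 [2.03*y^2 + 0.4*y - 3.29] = 4.06000000000000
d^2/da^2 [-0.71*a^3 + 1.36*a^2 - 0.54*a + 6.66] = 2.72 - 4.26*a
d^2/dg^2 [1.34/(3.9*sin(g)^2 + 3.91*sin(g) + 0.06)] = (-81.5256*sin(g)^4 - 61.30098*sin(g)^3 + 103.056586*sin(g)^2 + 122.916324*sin(g) + 40.344988)/(3.9*sin(g)^2 + 3.91*sin(g) + 0.06)^3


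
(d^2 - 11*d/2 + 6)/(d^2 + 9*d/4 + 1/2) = 2*(2*d^2 - 11*d + 12)/(4*d^2 + 9*d + 2)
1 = 1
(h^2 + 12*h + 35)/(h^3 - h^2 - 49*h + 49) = (h + 5)/(h^2 - 8*h + 7)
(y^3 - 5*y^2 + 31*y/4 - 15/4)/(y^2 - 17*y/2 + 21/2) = (2*y^2 - 7*y + 5)/(2*(y - 7))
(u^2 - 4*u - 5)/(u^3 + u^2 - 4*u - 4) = (u - 5)/(u^2 - 4)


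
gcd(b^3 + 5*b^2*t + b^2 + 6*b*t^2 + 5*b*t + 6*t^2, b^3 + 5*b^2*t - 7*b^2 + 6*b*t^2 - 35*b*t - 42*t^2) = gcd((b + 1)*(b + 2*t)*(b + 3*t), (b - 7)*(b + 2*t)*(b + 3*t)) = b^2 + 5*b*t + 6*t^2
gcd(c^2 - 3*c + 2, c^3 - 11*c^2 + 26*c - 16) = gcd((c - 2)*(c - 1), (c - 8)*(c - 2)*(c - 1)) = c^2 - 3*c + 2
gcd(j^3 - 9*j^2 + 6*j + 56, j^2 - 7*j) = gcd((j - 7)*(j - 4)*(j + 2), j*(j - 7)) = j - 7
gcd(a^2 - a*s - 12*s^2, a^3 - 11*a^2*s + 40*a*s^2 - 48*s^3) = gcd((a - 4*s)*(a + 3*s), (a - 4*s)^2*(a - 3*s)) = -a + 4*s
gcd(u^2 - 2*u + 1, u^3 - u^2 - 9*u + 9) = u - 1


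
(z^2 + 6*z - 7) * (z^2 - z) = z^4 + 5*z^3 - 13*z^2 + 7*z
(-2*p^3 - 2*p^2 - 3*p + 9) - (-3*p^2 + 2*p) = -2*p^3 + p^2 - 5*p + 9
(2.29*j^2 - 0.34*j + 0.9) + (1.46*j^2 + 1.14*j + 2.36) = 3.75*j^2 + 0.8*j + 3.26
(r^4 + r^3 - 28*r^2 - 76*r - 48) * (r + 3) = r^5 + 4*r^4 - 25*r^3 - 160*r^2 - 276*r - 144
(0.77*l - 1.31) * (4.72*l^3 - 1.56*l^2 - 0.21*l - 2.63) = 3.6344*l^4 - 7.3844*l^3 + 1.8819*l^2 - 1.75*l + 3.4453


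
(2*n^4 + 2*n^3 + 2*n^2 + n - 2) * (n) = 2*n^5 + 2*n^4 + 2*n^3 + n^2 - 2*n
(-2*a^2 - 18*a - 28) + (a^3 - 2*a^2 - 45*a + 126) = a^3 - 4*a^2 - 63*a + 98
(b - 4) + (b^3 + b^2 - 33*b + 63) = b^3 + b^2 - 32*b + 59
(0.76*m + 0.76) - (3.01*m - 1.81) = 2.57 - 2.25*m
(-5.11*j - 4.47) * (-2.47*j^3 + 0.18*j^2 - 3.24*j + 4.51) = 12.6217*j^4 + 10.1211*j^3 + 15.7518*j^2 - 8.5633*j - 20.1597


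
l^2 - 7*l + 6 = (l - 6)*(l - 1)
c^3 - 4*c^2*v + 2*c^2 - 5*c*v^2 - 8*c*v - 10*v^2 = (c + 2)*(c - 5*v)*(c + v)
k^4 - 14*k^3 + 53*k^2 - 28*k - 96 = (k - 8)*(k - 4)*(k - 3)*(k + 1)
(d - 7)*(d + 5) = d^2 - 2*d - 35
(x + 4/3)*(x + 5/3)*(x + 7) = x^3 + 10*x^2 + 209*x/9 + 140/9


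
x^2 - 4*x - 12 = (x - 6)*(x + 2)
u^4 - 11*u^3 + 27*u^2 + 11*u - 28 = (u - 7)*(u - 4)*(u - 1)*(u + 1)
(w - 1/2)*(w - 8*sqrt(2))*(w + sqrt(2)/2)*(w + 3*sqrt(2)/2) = w^4 - 6*sqrt(2)*w^3 - w^3/2 - 61*w^2/2 + 3*sqrt(2)*w^2 - 12*sqrt(2)*w + 61*w/4 + 6*sqrt(2)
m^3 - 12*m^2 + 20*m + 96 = (m - 8)*(m - 6)*(m + 2)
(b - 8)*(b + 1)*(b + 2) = b^3 - 5*b^2 - 22*b - 16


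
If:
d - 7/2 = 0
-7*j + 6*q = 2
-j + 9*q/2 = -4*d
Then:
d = 7/2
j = -62/17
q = -200/51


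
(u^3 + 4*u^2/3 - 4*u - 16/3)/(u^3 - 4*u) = (u + 4/3)/u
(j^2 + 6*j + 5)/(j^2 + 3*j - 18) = (j^2 + 6*j + 5)/(j^2 + 3*j - 18)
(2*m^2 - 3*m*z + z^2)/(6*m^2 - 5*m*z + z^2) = (-m + z)/(-3*m + z)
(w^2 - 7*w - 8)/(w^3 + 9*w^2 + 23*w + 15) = (w - 8)/(w^2 + 8*w + 15)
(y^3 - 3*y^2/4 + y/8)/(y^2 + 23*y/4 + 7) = y*(8*y^2 - 6*y + 1)/(2*(4*y^2 + 23*y + 28))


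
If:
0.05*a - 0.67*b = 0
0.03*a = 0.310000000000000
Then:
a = 10.33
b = 0.77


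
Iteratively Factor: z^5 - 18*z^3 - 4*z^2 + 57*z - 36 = (z - 4)*(z^4 + 4*z^3 - 2*z^2 - 12*z + 9) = (z - 4)*(z + 3)*(z^3 + z^2 - 5*z + 3) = (z - 4)*(z - 1)*(z + 3)*(z^2 + 2*z - 3) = (z - 4)*(z - 1)*(z + 3)^2*(z - 1)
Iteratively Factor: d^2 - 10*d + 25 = (d - 5)*(d - 5)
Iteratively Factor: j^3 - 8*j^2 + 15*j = (j - 3)*(j^2 - 5*j) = j*(j - 3)*(j - 5)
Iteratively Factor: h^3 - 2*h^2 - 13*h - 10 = (h + 2)*(h^2 - 4*h - 5) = (h + 1)*(h + 2)*(h - 5)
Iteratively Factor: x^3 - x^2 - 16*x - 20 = (x - 5)*(x^2 + 4*x + 4) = (x - 5)*(x + 2)*(x + 2)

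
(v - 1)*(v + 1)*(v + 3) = v^3 + 3*v^2 - v - 3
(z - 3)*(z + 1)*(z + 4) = z^3 + 2*z^2 - 11*z - 12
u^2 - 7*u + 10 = (u - 5)*(u - 2)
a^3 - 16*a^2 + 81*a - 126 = (a - 7)*(a - 6)*(a - 3)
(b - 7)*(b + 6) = b^2 - b - 42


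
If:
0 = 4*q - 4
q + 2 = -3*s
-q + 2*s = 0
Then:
No Solution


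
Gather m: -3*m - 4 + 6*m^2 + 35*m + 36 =6*m^2 + 32*m + 32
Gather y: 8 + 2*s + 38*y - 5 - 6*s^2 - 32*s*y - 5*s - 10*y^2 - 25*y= -6*s^2 - 3*s - 10*y^2 + y*(13 - 32*s) + 3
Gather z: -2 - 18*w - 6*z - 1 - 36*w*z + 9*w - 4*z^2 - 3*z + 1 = -9*w - 4*z^2 + z*(-36*w - 9) - 2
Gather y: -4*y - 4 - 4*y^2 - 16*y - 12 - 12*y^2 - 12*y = -16*y^2 - 32*y - 16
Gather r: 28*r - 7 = 28*r - 7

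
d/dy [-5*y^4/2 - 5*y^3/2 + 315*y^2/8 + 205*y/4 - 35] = -10*y^3 - 15*y^2/2 + 315*y/4 + 205/4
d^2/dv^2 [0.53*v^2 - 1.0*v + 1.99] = 1.06000000000000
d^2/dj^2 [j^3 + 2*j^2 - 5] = 6*j + 4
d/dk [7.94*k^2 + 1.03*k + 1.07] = 15.88*k + 1.03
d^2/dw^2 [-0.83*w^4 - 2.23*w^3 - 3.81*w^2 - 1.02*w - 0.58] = -9.96*w^2 - 13.38*w - 7.62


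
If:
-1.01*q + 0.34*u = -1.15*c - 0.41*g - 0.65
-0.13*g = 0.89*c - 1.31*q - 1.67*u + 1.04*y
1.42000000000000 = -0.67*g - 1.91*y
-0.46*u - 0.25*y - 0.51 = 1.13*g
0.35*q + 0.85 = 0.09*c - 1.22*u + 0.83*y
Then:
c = 8.27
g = 1.27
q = 9.37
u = -3.58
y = -1.19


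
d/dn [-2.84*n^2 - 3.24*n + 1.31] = -5.68*n - 3.24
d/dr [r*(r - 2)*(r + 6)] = 3*r^2 + 8*r - 12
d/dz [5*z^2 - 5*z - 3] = 10*z - 5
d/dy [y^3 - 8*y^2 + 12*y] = 3*y^2 - 16*y + 12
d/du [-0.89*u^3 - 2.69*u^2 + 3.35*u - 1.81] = -2.67*u^2 - 5.38*u + 3.35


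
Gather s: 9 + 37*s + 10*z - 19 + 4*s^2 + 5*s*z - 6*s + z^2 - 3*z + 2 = 4*s^2 + s*(5*z + 31) + z^2 + 7*z - 8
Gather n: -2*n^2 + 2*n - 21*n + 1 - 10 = -2*n^2 - 19*n - 9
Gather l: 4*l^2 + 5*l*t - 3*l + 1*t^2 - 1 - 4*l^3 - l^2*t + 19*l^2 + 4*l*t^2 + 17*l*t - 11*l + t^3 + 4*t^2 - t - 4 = -4*l^3 + l^2*(23 - t) + l*(4*t^2 + 22*t - 14) + t^3 + 5*t^2 - t - 5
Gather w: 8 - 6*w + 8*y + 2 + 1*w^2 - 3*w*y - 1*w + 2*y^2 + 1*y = w^2 + w*(-3*y - 7) + 2*y^2 + 9*y + 10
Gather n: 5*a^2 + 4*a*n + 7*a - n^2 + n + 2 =5*a^2 + 7*a - n^2 + n*(4*a + 1) + 2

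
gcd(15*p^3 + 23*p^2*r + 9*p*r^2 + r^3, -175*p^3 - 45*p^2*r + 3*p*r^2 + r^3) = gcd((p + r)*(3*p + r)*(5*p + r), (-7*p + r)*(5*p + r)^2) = 5*p + r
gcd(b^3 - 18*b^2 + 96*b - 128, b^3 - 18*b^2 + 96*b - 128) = b^3 - 18*b^2 + 96*b - 128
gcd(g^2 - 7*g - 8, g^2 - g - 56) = g - 8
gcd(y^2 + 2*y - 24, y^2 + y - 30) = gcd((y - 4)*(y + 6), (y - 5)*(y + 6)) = y + 6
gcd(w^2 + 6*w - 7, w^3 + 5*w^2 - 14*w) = w + 7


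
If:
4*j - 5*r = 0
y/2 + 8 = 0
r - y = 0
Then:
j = -20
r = -16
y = -16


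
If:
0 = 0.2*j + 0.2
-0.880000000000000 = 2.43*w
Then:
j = -1.00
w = -0.36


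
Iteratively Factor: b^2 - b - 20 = (b - 5)*(b + 4)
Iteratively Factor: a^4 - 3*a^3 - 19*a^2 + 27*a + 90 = (a + 3)*(a^3 - 6*a^2 - a + 30) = (a + 2)*(a + 3)*(a^2 - 8*a + 15) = (a - 3)*(a + 2)*(a + 3)*(a - 5)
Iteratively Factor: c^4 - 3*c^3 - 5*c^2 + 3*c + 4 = (c + 1)*(c^3 - 4*c^2 - c + 4) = (c + 1)^2*(c^2 - 5*c + 4) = (c - 1)*(c + 1)^2*(c - 4)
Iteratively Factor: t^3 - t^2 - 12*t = (t)*(t^2 - t - 12) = t*(t + 3)*(t - 4)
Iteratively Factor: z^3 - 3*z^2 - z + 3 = (z - 1)*(z^2 - 2*z - 3) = (z - 1)*(z + 1)*(z - 3)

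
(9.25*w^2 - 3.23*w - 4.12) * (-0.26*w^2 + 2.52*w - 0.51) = -2.405*w^4 + 24.1498*w^3 - 11.7859*w^2 - 8.7351*w + 2.1012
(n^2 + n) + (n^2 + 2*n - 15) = 2*n^2 + 3*n - 15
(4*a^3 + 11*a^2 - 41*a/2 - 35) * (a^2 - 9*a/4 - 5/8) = 4*a^5 + 2*a^4 - 191*a^3/4 + 17*a^2/4 + 1465*a/16 + 175/8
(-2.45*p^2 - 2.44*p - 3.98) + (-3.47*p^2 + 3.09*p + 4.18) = -5.92*p^2 + 0.65*p + 0.2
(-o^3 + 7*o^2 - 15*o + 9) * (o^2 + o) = -o^5 + 6*o^4 - 8*o^3 - 6*o^2 + 9*o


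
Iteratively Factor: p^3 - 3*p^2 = (p)*(p^2 - 3*p) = p^2*(p - 3)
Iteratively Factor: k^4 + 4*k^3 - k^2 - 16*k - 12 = (k + 2)*(k^3 + 2*k^2 - 5*k - 6) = (k + 1)*(k + 2)*(k^2 + k - 6) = (k + 1)*(k + 2)*(k + 3)*(k - 2)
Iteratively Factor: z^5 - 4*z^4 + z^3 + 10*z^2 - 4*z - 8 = (z - 2)*(z^4 - 2*z^3 - 3*z^2 + 4*z + 4) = (z - 2)^2*(z^3 - 3*z - 2) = (z - 2)^3*(z^2 + 2*z + 1) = (z - 2)^3*(z + 1)*(z + 1)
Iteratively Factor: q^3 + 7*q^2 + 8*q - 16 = (q + 4)*(q^2 + 3*q - 4) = (q + 4)^2*(q - 1)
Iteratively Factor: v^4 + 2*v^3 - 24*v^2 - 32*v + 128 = (v - 4)*(v^3 + 6*v^2 - 32) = (v - 4)*(v + 4)*(v^2 + 2*v - 8) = (v - 4)*(v - 2)*(v + 4)*(v + 4)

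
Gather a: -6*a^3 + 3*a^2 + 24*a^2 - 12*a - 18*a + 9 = -6*a^3 + 27*a^2 - 30*a + 9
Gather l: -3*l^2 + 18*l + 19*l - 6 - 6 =-3*l^2 + 37*l - 12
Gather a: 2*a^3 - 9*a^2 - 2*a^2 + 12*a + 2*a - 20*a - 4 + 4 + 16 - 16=2*a^3 - 11*a^2 - 6*a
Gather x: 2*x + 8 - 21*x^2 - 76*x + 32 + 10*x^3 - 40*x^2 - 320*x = 10*x^3 - 61*x^2 - 394*x + 40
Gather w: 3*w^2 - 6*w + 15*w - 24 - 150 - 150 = 3*w^2 + 9*w - 324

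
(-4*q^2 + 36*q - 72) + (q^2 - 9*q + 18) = -3*q^2 + 27*q - 54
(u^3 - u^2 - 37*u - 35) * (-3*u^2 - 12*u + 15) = -3*u^5 - 9*u^4 + 138*u^3 + 534*u^2 - 135*u - 525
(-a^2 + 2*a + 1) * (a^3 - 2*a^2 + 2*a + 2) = -a^5 + 4*a^4 - 5*a^3 + 6*a + 2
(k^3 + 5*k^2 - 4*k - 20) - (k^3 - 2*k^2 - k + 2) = 7*k^2 - 3*k - 22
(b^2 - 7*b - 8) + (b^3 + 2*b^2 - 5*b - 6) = b^3 + 3*b^2 - 12*b - 14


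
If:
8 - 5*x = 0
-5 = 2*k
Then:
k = -5/2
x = 8/5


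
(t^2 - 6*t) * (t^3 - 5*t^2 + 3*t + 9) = t^5 - 11*t^4 + 33*t^3 - 9*t^2 - 54*t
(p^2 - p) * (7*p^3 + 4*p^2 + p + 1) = 7*p^5 - 3*p^4 - 3*p^3 - p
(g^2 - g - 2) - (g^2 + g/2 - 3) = 1 - 3*g/2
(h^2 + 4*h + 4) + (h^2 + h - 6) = 2*h^2 + 5*h - 2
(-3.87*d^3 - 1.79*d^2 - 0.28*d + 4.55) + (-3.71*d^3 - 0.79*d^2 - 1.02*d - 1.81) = -7.58*d^3 - 2.58*d^2 - 1.3*d + 2.74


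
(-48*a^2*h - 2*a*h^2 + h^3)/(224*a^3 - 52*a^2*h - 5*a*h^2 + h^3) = h*(-6*a - h)/(28*a^2 - 3*a*h - h^2)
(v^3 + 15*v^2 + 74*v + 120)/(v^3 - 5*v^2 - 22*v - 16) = (v^3 + 15*v^2 + 74*v + 120)/(v^3 - 5*v^2 - 22*v - 16)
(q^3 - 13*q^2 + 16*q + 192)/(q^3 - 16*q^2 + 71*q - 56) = (q^2 - 5*q - 24)/(q^2 - 8*q + 7)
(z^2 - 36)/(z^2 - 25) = (z^2 - 36)/(z^2 - 25)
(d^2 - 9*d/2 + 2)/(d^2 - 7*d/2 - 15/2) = (-2*d^2 + 9*d - 4)/(-2*d^2 + 7*d + 15)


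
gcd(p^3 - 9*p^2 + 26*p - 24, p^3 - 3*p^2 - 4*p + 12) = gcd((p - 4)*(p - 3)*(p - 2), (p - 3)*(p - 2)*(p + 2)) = p^2 - 5*p + 6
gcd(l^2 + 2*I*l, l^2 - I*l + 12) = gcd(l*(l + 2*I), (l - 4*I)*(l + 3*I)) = 1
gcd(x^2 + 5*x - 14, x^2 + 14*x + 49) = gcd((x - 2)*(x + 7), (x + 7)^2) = x + 7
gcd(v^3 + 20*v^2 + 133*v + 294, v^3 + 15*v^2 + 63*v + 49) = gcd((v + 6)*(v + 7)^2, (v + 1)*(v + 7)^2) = v^2 + 14*v + 49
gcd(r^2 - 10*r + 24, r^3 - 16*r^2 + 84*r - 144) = r^2 - 10*r + 24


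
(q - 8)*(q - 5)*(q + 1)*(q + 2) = q^4 - 10*q^3 + 3*q^2 + 94*q + 80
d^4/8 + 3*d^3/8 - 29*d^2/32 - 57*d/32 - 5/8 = (d/4 + 1)*(d/2 + 1/2)*(d - 5/2)*(d + 1/2)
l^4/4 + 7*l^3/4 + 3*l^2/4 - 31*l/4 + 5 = (l/4 + 1)*(l - 1)^2*(l + 5)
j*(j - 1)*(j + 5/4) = j^3 + j^2/4 - 5*j/4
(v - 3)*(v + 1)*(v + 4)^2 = v^4 + 6*v^3 - 3*v^2 - 56*v - 48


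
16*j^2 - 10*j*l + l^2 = (-8*j + l)*(-2*j + l)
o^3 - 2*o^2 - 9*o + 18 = (o - 3)*(o - 2)*(o + 3)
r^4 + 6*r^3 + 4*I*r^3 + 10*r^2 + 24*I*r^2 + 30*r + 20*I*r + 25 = (r + 5)*(r + 5*I)*(-I*r - I)*(I*r + 1)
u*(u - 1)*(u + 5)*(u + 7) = u^4 + 11*u^3 + 23*u^2 - 35*u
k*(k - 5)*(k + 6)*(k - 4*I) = k^4 + k^3 - 4*I*k^3 - 30*k^2 - 4*I*k^2 + 120*I*k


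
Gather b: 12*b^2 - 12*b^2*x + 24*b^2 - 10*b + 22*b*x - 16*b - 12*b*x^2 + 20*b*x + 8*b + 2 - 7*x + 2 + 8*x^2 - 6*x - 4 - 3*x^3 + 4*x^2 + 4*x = b^2*(36 - 12*x) + b*(-12*x^2 + 42*x - 18) - 3*x^3 + 12*x^2 - 9*x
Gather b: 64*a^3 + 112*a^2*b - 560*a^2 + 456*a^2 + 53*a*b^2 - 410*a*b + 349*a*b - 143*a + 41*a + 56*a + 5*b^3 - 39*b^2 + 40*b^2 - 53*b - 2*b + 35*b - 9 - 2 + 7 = 64*a^3 - 104*a^2 - 46*a + 5*b^3 + b^2*(53*a + 1) + b*(112*a^2 - 61*a - 20) - 4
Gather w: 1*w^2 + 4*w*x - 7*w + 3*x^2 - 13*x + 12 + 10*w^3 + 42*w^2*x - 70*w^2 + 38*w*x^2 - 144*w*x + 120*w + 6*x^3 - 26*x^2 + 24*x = 10*w^3 + w^2*(42*x - 69) + w*(38*x^2 - 140*x + 113) + 6*x^3 - 23*x^2 + 11*x + 12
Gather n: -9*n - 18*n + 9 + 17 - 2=24 - 27*n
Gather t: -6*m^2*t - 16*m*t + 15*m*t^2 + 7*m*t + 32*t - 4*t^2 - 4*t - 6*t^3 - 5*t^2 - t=-6*t^3 + t^2*(15*m - 9) + t*(-6*m^2 - 9*m + 27)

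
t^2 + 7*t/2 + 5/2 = (t + 1)*(t + 5/2)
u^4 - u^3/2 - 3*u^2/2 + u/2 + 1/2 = (u - 1)^2*(u + 1/2)*(u + 1)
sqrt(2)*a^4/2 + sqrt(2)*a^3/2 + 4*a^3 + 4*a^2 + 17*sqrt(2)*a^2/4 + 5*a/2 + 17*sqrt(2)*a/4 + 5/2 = (a + 1)*(a + sqrt(2)/2)*(a + 5*sqrt(2)/2)*(sqrt(2)*a/2 + 1)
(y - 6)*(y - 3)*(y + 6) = y^3 - 3*y^2 - 36*y + 108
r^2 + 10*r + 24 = (r + 4)*(r + 6)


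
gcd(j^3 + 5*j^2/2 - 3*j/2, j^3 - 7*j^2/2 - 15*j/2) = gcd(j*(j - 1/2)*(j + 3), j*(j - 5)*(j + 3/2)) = j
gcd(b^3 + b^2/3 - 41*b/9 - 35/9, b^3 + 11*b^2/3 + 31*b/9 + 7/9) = b + 1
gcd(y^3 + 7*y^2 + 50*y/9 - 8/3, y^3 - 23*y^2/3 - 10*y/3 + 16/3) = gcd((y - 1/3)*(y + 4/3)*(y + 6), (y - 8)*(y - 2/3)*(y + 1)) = 1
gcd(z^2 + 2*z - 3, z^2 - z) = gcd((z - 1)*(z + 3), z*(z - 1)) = z - 1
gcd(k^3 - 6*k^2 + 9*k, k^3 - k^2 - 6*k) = k^2 - 3*k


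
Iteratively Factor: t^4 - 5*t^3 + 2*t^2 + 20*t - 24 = (t + 2)*(t^3 - 7*t^2 + 16*t - 12) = (t - 2)*(t + 2)*(t^2 - 5*t + 6) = (t - 3)*(t - 2)*(t + 2)*(t - 2)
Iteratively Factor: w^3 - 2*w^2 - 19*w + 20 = (w + 4)*(w^2 - 6*w + 5) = (w - 5)*(w + 4)*(w - 1)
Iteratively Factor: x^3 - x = (x)*(x^2 - 1) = x*(x + 1)*(x - 1)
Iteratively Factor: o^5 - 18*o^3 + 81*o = (o + 3)*(o^4 - 3*o^3 - 9*o^2 + 27*o) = o*(o + 3)*(o^3 - 3*o^2 - 9*o + 27) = o*(o - 3)*(o + 3)*(o^2 - 9) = o*(o - 3)*(o + 3)^2*(o - 3)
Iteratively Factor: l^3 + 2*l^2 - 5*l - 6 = (l + 1)*(l^2 + l - 6) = (l + 1)*(l + 3)*(l - 2)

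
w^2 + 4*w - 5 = (w - 1)*(w + 5)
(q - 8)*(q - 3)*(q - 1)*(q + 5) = q^4 - 7*q^3 - 25*q^2 + 151*q - 120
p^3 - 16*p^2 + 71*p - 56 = (p - 8)*(p - 7)*(p - 1)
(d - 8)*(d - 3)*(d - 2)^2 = d^4 - 15*d^3 + 72*d^2 - 140*d + 96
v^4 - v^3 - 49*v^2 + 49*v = v*(v - 7)*(v - 1)*(v + 7)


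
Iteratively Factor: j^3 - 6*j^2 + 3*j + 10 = (j - 5)*(j^2 - j - 2) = (j - 5)*(j - 2)*(j + 1)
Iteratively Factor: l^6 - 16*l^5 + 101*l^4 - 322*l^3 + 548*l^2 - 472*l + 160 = (l - 2)*(l^5 - 14*l^4 + 73*l^3 - 176*l^2 + 196*l - 80) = (l - 2)^2*(l^4 - 12*l^3 + 49*l^2 - 78*l + 40) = (l - 5)*(l - 2)^2*(l^3 - 7*l^2 + 14*l - 8) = (l - 5)*(l - 2)^3*(l^2 - 5*l + 4) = (l - 5)*(l - 2)^3*(l - 1)*(l - 4)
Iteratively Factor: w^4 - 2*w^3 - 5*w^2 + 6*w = (w + 2)*(w^3 - 4*w^2 + 3*w) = (w - 1)*(w + 2)*(w^2 - 3*w) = w*(w - 1)*(w + 2)*(w - 3)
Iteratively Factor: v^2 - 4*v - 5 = (v + 1)*(v - 5)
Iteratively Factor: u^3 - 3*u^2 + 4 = (u - 2)*(u^2 - u - 2) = (u - 2)^2*(u + 1)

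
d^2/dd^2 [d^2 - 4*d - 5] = 2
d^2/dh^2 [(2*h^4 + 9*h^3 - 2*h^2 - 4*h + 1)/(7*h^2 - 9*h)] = 2*(98*h^6 - 378*h^5 + 486*h^4 + 407*h^3 + 147*h^2 - 189*h + 81)/(h^3*(343*h^3 - 1323*h^2 + 1701*h - 729))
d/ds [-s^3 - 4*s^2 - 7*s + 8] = -3*s^2 - 8*s - 7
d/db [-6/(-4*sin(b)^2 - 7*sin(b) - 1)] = -6*(8*sin(b) + 7)*cos(b)/(4*sin(b)^2 + 7*sin(b) + 1)^2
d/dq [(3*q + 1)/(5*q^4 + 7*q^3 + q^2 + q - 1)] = (15*q^4 + 21*q^3 + 3*q^2 + 3*q - (3*q + 1)*(20*q^3 + 21*q^2 + 2*q + 1) - 3)/(5*q^4 + 7*q^3 + q^2 + q - 1)^2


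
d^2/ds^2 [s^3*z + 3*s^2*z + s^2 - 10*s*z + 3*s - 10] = 6*s*z + 6*z + 2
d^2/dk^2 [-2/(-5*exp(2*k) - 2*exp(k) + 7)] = 4*(4*(5*exp(k) + 1)^2*exp(k) - (10*exp(k) + 1)*(5*exp(2*k) + 2*exp(k) - 7))*exp(k)/(5*exp(2*k) + 2*exp(k) - 7)^3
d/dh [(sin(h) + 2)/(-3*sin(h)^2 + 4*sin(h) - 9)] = (3*sin(h)^2 + 12*sin(h) - 17)*cos(h)/(3*sin(h)^2 - 4*sin(h) + 9)^2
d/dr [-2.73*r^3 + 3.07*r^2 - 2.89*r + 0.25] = -8.19*r^2 + 6.14*r - 2.89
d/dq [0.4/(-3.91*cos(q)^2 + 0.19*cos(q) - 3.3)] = (0.076 - 3.128*cos(q))*sin(q)/(3.91*cos(q)^2 - 0.19*cos(q) + 3.3)^2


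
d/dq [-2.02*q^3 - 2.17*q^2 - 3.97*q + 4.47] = -6.06*q^2 - 4.34*q - 3.97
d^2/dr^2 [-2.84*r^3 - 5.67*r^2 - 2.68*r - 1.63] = -17.04*r - 11.34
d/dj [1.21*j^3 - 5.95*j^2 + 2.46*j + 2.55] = 3.63*j^2 - 11.9*j + 2.46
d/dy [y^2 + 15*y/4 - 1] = 2*y + 15/4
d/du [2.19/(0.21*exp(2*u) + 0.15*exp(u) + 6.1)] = (-0.9198*exp(u) - 0.3285)*exp(u)/(0.21*exp(2*u) + 0.15*exp(u) + 6.1)^2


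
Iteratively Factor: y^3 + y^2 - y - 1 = (y + 1)*(y^2 - 1) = (y - 1)*(y + 1)*(y + 1)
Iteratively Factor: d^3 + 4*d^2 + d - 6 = (d + 3)*(d^2 + d - 2) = (d + 2)*(d + 3)*(d - 1)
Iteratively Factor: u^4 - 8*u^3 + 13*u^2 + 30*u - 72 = (u - 4)*(u^3 - 4*u^2 - 3*u + 18) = (u - 4)*(u + 2)*(u^2 - 6*u + 9) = (u - 4)*(u - 3)*(u + 2)*(u - 3)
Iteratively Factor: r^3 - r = (r)*(r^2 - 1) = r*(r + 1)*(r - 1)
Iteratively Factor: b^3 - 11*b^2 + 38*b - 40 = (b - 2)*(b^2 - 9*b + 20) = (b - 5)*(b - 2)*(b - 4)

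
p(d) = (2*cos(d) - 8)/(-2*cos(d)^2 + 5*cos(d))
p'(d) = (-4*sin(d)*cos(d) + 5*sin(d))*(2*cos(d) - 8)/(-2*cos(d)^2 + 5*cos(d))^2 - 2*sin(d)/(-2*cos(d)^2 + 5*cos(d))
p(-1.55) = -77.18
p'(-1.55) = 3699.17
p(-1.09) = -3.75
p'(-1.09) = 6.50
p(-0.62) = -2.32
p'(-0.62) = 1.28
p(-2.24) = 2.39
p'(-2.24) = 3.21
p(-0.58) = -2.27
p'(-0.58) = 1.13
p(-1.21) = -4.81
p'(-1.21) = 11.89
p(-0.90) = -2.89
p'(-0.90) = 3.11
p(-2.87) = 1.49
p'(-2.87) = 0.45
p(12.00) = -2.26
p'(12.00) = 1.09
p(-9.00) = 1.58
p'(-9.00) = 0.77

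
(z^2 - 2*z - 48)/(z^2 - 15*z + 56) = (z + 6)/(z - 7)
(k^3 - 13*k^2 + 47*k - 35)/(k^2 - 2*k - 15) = (k^2 - 8*k + 7)/(k + 3)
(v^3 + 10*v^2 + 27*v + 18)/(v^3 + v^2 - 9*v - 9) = (v + 6)/(v - 3)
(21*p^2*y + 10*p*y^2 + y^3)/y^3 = 21*p^2/y^2 + 10*p/y + 1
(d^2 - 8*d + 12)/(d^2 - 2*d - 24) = (d - 2)/(d + 4)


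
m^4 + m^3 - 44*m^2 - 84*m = m*(m - 7)*(m + 2)*(m + 6)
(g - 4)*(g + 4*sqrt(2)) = g^2 - 4*g + 4*sqrt(2)*g - 16*sqrt(2)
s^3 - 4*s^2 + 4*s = s*(s - 2)^2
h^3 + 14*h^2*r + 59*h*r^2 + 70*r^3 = (h + 2*r)*(h + 5*r)*(h + 7*r)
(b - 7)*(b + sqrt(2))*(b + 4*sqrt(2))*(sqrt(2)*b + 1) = sqrt(2)*b^4 - 7*sqrt(2)*b^3 + 11*b^3 - 77*b^2 + 13*sqrt(2)*b^2 - 91*sqrt(2)*b + 8*b - 56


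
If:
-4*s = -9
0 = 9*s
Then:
No Solution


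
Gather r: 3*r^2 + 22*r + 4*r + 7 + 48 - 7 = 3*r^2 + 26*r + 48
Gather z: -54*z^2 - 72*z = -54*z^2 - 72*z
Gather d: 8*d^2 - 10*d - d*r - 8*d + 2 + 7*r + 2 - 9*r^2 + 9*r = 8*d^2 + d*(-r - 18) - 9*r^2 + 16*r + 4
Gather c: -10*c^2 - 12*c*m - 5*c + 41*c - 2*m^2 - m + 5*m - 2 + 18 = -10*c^2 + c*(36 - 12*m) - 2*m^2 + 4*m + 16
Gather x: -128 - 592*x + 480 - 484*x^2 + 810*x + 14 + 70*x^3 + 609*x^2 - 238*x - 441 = 70*x^3 + 125*x^2 - 20*x - 75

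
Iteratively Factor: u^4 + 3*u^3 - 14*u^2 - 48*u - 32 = (u + 2)*(u^3 + u^2 - 16*u - 16) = (u + 1)*(u + 2)*(u^2 - 16) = (u - 4)*(u + 1)*(u + 2)*(u + 4)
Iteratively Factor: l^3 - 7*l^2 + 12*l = (l - 3)*(l^2 - 4*l) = l*(l - 3)*(l - 4)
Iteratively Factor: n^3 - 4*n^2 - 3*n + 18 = (n - 3)*(n^2 - n - 6) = (n - 3)^2*(n + 2)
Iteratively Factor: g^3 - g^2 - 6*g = (g)*(g^2 - g - 6) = g*(g - 3)*(g + 2)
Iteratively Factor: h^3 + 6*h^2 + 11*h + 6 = (h + 2)*(h^2 + 4*h + 3) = (h + 2)*(h + 3)*(h + 1)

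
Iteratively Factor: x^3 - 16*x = (x - 4)*(x^2 + 4*x) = x*(x - 4)*(x + 4)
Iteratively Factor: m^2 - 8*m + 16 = (m - 4)*(m - 4)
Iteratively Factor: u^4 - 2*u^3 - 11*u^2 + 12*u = (u - 4)*(u^3 + 2*u^2 - 3*u) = (u - 4)*(u + 3)*(u^2 - u) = u*(u - 4)*(u + 3)*(u - 1)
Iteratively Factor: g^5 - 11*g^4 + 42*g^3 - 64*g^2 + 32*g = (g - 1)*(g^4 - 10*g^3 + 32*g^2 - 32*g) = (g - 2)*(g - 1)*(g^3 - 8*g^2 + 16*g) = (g - 4)*(g - 2)*(g - 1)*(g^2 - 4*g) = (g - 4)^2*(g - 2)*(g - 1)*(g)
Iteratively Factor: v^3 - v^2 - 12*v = (v + 3)*(v^2 - 4*v) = v*(v + 3)*(v - 4)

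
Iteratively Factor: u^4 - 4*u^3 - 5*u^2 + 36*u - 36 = (u - 3)*(u^3 - u^2 - 8*u + 12) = (u - 3)*(u - 2)*(u^2 + u - 6) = (u - 3)*(u - 2)*(u + 3)*(u - 2)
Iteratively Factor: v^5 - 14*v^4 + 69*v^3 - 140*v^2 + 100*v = (v - 2)*(v^4 - 12*v^3 + 45*v^2 - 50*v) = (v - 5)*(v - 2)*(v^3 - 7*v^2 + 10*v) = v*(v - 5)*(v - 2)*(v^2 - 7*v + 10) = v*(v - 5)*(v - 2)^2*(v - 5)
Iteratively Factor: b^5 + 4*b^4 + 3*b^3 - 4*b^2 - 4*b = (b + 2)*(b^4 + 2*b^3 - b^2 - 2*b) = (b + 1)*(b + 2)*(b^3 + b^2 - 2*b) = (b + 1)*(b + 2)^2*(b^2 - b) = b*(b + 1)*(b + 2)^2*(b - 1)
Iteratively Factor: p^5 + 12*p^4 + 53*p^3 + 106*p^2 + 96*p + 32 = (p + 2)*(p^4 + 10*p^3 + 33*p^2 + 40*p + 16) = (p + 2)*(p + 4)*(p^3 + 6*p^2 + 9*p + 4) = (p + 1)*(p + 2)*(p + 4)*(p^2 + 5*p + 4) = (p + 1)*(p + 2)*(p + 4)^2*(p + 1)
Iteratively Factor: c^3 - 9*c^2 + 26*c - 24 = (c - 3)*(c^2 - 6*c + 8) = (c - 4)*(c - 3)*(c - 2)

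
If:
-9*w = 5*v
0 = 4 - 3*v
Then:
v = 4/3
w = -20/27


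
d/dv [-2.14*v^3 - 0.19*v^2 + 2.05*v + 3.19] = -6.42*v^2 - 0.38*v + 2.05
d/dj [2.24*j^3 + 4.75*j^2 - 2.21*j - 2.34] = 6.72*j^2 + 9.5*j - 2.21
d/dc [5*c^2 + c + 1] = 10*c + 1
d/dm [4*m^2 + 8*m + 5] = 8*m + 8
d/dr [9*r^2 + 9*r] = 18*r + 9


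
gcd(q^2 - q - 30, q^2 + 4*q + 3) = 1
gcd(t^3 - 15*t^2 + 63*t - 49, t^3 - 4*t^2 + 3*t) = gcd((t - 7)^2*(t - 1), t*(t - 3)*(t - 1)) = t - 1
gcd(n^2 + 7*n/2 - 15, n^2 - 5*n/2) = n - 5/2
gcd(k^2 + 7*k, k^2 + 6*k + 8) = 1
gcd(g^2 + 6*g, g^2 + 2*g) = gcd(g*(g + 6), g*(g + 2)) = g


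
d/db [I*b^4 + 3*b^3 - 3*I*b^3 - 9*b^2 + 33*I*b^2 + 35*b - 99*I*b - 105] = 4*I*b^3 + b^2*(9 - 9*I) + b*(-18 + 66*I) + 35 - 99*I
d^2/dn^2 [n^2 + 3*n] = 2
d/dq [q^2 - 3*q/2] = 2*q - 3/2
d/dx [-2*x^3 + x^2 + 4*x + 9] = -6*x^2 + 2*x + 4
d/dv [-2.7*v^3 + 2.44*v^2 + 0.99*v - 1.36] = -8.1*v^2 + 4.88*v + 0.99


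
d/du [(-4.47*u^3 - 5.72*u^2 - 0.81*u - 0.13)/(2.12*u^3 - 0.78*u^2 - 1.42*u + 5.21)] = (15.613*u^4 + 16.1292*u^3 - 61.5487*u^2 - 59.8052*u - 4.4047)/(4.4944*u^6 - 3.3072*u^5 - 5.4124*u^4 + 24.3056*u^3 - 6.1112*u^2 - 14.7964*u + 27.1441)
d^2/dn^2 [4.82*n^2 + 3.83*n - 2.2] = 9.64000000000000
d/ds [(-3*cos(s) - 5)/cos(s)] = -5*sin(s)/cos(s)^2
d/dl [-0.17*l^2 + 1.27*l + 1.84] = 1.27 - 0.34*l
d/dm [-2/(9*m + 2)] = 18/(9*m + 2)^2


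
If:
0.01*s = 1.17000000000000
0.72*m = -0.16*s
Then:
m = -26.00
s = 117.00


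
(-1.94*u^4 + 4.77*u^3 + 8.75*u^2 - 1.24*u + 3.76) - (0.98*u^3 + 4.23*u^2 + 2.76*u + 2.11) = -1.94*u^4 + 3.79*u^3 + 4.52*u^2 - 4.0*u + 1.65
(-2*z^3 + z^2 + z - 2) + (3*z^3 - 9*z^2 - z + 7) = z^3 - 8*z^2 + 5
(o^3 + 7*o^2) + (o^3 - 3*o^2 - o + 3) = 2*o^3 + 4*o^2 - o + 3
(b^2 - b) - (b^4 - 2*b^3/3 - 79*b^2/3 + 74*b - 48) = -b^4 + 2*b^3/3 + 82*b^2/3 - 75*b + 48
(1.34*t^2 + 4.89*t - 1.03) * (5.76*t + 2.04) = 7.7184*t^3 + 30.9*t^2 + 4.0428*t - 2.1012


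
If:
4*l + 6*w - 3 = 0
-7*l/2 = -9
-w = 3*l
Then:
No Solution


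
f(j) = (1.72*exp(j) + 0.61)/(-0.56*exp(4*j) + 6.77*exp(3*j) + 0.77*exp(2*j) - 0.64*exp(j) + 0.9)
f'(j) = (1.72*exp(j) + 0.61)*(2.24*exp(4*j) - 20.31*exp(3*j) - 1.54*exp(2*j) + 0.64*exp(j))/(-0.56*exp(4*j) + 6.77*exp(3*j) + 0.77*exp(2*j) - 0.64*exp(j) + 0.9)^2 + 1.72*exp(j)/(-0.56*exp(4*j) + 6.77*exp(3*j) + 0.77*exp(2*j) - 0.64*exp(j) + 0.9)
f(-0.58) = 0.82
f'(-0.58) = -0.98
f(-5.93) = 0.68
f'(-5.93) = 0.01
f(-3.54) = 0.75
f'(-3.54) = 0.07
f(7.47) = -0.00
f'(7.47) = 0.00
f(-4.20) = 0.71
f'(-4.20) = 0.04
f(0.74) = 0.08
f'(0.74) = -0.15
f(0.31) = 0.18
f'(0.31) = -0.34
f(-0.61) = 0.85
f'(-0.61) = -0.97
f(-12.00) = 0.68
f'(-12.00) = 0.00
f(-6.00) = 0.68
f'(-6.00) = 0.01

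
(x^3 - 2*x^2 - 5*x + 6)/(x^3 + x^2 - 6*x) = (x^3 - 2*x^2 - 5*x + 6)/(x*(x^2 + x - 6))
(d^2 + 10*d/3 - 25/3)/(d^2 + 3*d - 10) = (d - 5/3)/(d - 2)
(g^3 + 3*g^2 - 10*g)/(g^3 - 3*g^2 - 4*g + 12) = g*(g + 5)/(g^2 - g - 6)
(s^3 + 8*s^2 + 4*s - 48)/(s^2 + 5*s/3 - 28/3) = 3*(s^2 + 4*s - 12)/(3*s - 7)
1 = 1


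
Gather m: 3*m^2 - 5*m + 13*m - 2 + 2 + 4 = 3*m^2 + 8*m + 4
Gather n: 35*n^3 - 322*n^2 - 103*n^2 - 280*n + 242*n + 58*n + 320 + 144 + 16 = 35*n^3 - 425*n^2 + 20*n + 480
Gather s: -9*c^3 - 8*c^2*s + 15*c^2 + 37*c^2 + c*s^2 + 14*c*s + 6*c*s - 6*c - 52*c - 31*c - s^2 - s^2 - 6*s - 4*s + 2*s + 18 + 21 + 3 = -9*c^3 + 52*c^2 - 89*c + s^2*(c - 2) + s*(-8*c^2 + 20*c - 8) + 42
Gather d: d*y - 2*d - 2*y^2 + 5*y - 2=d*(y - 2) - 2*y^2 + 5*y - 2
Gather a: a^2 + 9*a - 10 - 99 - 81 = a^2 + 9*a - 190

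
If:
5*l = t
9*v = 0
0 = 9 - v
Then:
No Solution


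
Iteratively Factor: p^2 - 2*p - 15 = (p - 5)*(p + 3)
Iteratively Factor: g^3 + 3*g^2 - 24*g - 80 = (g + 4)*(g^2 - g - 20) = (g + 4)^2*(g - 5)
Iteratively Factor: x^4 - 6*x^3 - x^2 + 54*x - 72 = (x - 2)*(x^3 - 4*x^2 - 9*x + 36) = (x - 3)*(x - 2)*(x^2 - x - 12) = (x - 4)*(x - 3)*(x - 2)*(x + 3)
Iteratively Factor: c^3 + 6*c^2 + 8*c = (c)*(c^2 + 6*c + 8) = c*(c + 2)*(c + 4)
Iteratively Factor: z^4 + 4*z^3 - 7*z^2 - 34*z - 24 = (z - 3)*(z^3 + 7*z^2 + 14*z + 8) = (z - 3)*(z + 4)*(z^2 + 3*z + 2) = (z - 3)*(z + 1)*(z + 4)*(z + 2)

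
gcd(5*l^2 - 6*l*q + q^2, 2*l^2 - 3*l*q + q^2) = -l + q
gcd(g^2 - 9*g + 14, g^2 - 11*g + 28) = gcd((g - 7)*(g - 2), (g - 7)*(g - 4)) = g - 7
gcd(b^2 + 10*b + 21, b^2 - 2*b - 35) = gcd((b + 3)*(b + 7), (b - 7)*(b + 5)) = 1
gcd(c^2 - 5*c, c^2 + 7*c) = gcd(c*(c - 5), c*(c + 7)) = c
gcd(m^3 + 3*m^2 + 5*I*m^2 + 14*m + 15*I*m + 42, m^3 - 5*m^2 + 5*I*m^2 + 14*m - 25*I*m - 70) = m^2 + 5*I*m + 14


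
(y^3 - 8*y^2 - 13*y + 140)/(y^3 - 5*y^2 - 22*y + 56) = (y - 5)/(y - 2)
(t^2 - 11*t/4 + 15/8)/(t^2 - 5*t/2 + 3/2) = (t - 5/4)/(t - 1)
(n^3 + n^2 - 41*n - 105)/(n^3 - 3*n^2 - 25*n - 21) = (n + 5)/(n + 1)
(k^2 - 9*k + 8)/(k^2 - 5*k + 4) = (k - 8)/(k - 4)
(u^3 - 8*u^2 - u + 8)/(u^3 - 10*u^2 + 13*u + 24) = (u - 1)/(u - 3)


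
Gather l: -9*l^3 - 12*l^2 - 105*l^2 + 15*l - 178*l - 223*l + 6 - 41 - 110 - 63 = -9*l^3 - 117*l^2 - 386*l - 208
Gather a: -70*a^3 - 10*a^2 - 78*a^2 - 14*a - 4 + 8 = -70*a^3 - 88*a^2 - 14*a + 4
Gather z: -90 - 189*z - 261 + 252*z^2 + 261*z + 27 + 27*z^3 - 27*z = 27*z^3 + 252*z^2 + 45*z - 324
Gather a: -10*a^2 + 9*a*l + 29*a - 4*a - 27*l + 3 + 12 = -10*a^2 + a*(9*l + 25) - 27*l + 15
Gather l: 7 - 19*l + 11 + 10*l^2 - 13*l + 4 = 10*l^2 - 32*l + 22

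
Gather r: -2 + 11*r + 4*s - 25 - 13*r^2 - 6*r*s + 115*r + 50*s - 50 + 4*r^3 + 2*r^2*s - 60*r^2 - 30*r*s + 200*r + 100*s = 4*r^3 + r^2*(2*s - 73) + r*(326 - 36*s) + 154*s - 77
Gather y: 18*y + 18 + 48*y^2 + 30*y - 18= 48*y^2 + 48*y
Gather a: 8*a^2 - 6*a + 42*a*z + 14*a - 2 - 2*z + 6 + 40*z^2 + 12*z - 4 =8*a^2 + a*(42*z + 8) + 40*z^2 + 10*z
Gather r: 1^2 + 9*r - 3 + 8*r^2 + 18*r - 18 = 8*r^2 + 27*r - 20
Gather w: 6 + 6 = 12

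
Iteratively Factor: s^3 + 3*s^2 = (s + 3)*(s^2) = s*(s + 3)*(s)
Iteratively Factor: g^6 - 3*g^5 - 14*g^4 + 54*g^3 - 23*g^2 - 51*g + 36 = (g + 4)*(g^5 - 7*g^4 + 14*g^3 - 2*g^2 - 15*g + 9) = (g + 1)*(g + 4)*(g^4 - 8*g^3 + 22*g^2 - 24*g + 9) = (g - 1)*(g + 1)*(g + 4)*(g^3 - 7*g^2 + 15*g - 9) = (g - 3)*(g - 1)*(g + 1)*(g + 4)*(g^2 - 4*g + 3) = (g - 3)*(g - 1)^2*(g + 1)*(g + 4)*(g - 3)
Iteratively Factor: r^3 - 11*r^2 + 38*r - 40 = (r - 2)*(r^2 - 9*r + 20) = (r - 5)*(r - 2)*(r - 4)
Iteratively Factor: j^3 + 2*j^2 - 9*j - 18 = (j + 3)*(j^2 - j - 6) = (j + 2)*(j + 3)*(j - 3)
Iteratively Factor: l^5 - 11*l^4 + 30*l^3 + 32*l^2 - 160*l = (l - 4)*(l^4 - 7*l^3 + 2*l^2 + 40*l) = (l - 5)*(l - 4)*(l^3 - 2*l^2 - 8*l) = (l - 5)*(l - 4)^2*(l^2 + 2*l) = l*(l - 5)*(l - 4)^2*(l + 2)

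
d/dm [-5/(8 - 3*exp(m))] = -15*exp(m)/(3*exp(m) - 8)^2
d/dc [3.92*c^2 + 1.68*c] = 7.84*c + 1.68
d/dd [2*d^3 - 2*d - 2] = 6*d^2 - 2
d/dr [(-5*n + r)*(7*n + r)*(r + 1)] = -35*n^2 + 4*n*r + 2*n + 3*r^2 + 2*r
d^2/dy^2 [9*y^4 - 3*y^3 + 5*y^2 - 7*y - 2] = 108*y^2 - 18*y + 10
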